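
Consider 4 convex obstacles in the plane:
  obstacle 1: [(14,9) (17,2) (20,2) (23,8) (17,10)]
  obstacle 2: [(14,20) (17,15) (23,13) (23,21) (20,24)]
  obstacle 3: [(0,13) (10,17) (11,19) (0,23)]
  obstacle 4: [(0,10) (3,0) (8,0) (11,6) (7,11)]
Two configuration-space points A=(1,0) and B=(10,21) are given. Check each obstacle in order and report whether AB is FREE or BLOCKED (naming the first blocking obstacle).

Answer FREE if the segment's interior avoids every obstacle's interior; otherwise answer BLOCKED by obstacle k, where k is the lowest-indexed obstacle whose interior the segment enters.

Obstacle 1 [(14,9) (17,2) (20,2) (23,8) (17,10)]:
  edge (14,9)–(17,2): clear
  edge (17,2)–(20,2): clear
  edge (20,2)–(23,8): clear
  edge (23,8)–(17,10): clear
  edge (17,10)–(14,9): clear
  midpoint (11/2,21/2) outside
  → clear
Obstacle 2 [(14,20) (17,15) (23,13) (23,21) (20,24)]:
  edge (14,20)–(17,15): clear
  edge (17,15)–(23,13): clear
  edge (23,13)–(23,21): clear
  edge (23,21)–(20,24): clear
  edge (20,24)–(14,20): clear
  midpoint (11/2,21/2) outside
  → clear
Obstacle 3 [(0,13) (10,17) (11,19) (0,23)]:
  edge (0,13)–(10,17): crosses AB
  edge (10,17)–(11,19): clear
  edge (11,19)–(0,23): crosses AB
  edge (0,23)–(0,13): clear
  → BLOCKED
Obstacle 4 [(0,10) (3,0) (8,0) (11,6) (7,11)]:
  edge (0,10)–(3,0): crosses AB
  edge (3,0)–(8,0): clear
  edge (8,0)–(11,6): clear
  edge (11,6)–(7,11): clear
  edge (7,11)–(0,10): crosses AB
  → BLOCKED

BLOCKED by obstacle 3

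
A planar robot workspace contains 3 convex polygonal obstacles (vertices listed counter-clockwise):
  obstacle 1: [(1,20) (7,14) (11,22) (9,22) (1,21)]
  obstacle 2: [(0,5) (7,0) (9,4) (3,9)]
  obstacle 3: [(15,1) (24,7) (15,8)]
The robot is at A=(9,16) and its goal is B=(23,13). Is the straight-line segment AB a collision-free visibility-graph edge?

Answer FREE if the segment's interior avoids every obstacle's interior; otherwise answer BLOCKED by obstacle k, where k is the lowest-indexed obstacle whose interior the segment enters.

FREE

Obstacle 1 [(1,20) (7,14) (11,22) (9,22) (1,21)]:
  edge (1,20)–(7,14): clear
  edge (7,14)–(11,22): clear
  edge (11,22)–(9,22): clear
  edge (9,22)–(1,21): clear
  edge (1,21)–(1,20): clear
  midpoint (16,29/2) outside
  → clear
Obstacle 2 [(0,5) (7,0) (9,4) (3,9)]:
  edge (0,5)–(7,0): clear
  edge (7,0)–(9,4): clear
  edge (9,4)–(3,9): clear
  edge (3,9)–(0,5): clear
  midpoint (16,29/2) outside
  → clear
Obstacle 3 [(15,1) (24,7) (15,8)]:
  edge (15,1)–(24,7): clear
  edge (24,7)–(15,8): clear
  edge (15,8)–(15,1): clear
  midpoint (16,29/2) outside
  → clear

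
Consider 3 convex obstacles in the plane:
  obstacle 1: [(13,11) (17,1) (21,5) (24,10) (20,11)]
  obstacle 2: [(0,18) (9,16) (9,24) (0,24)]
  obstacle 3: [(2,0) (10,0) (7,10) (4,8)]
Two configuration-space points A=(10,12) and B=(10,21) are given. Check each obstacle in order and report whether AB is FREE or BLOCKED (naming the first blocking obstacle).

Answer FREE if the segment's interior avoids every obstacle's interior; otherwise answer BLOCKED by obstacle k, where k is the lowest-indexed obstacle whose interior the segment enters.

FREE

Obstacle 1 [(13,11) (17,1) (21,5) (24,10) (20,11)]:
  edge (13,11)–(17,1): clear
  edge (17,1)–(21,5): clear
  edge (21,5)–(24,10): clear
  edge (24,10)–(20,11): clear
  edge (20,11)–(13,11): clear
  midpoint (10,33/2) outside
  → clear
Obstacle 2 [(0,18) (9,16) (9,24) (0,24)]:
  edge (0,18)–(9,16): clear
  edge (9,16)–(9,24): clear
  edge (9,24)–(0,24): clear
  edge (0,24)–(0,18): clear
  midpoint (10,33/2) outside
  → clear
Obstacle 3 [(2,0) (10,0) (7,10) (4,8)]:
  edge (2,0)–(10,0): clear
  edge (10,0)–(7,10): clear
  edge (7,10)–(4,8): clear
  edge (4,8)–(2,0): clear
  midpoint (10,33/2) outside
  → clear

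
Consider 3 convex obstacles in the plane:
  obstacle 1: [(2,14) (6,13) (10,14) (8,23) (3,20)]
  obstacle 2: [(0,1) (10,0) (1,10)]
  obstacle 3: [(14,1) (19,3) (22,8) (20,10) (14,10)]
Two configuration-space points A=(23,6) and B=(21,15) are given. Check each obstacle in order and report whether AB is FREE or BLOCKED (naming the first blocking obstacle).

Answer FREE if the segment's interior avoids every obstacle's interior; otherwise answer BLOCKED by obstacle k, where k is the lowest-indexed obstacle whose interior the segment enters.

Obstacle 1 [(2,14) (6,13) (10,14) (8,23) (3,20)]:
  edge (2,14)–(6,13): clear
  edge (6,13)–(10,14): clear
  edge (10,14)–(8,23): clear
  edge (8,23)–(3,20): clear
  edge (3,20)–(2,14): clear
  midpoint (22,21/2) outside
  → clear
Obstacle 2 [(0,1) (10,0) (1,10)]:
  edge (0,1)–(10,0): clear
  edge (10,0)–(1,10): clear
  edge (1,10)–(0,1): clear
  midpoint (22,21/2) outside
  → clear
Obstacle 3 [(14,1) (19,3) (22,8) (20,10) (14,10)]:
  edge (14,1)–(19,3): clear
  edge (19,3)–(22,8): clear
  edge (22,8)–(20,10): clear
  edge (20,10)–(14,10): clear
  edge (14,10)–(14,1): clear
  midpoint (22,21/2) outside
  → clear

FREE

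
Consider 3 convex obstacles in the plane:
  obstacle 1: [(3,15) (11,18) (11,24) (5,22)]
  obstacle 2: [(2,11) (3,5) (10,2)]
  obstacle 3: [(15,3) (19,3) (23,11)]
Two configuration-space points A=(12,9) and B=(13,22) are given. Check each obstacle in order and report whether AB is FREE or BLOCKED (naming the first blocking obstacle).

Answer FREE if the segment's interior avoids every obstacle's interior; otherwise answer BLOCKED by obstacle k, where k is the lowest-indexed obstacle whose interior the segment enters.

FREE

Obstacle 1 [(3,15) (11,18) (11,24) (5,22)]:
  edge (3,15)–(11,18): clear
  edge (11,18)–(11,24): clear
  edge (11,24)–(5,22): clear
  edge (5,22)–(3,15): clear
  midpoint (25/2,31/2) outside
  → clear
Obstacle 2 [(2,11) (3,5) (10,2)]:
  edge (2,11)–(3,5): clear
  edge (3,5)–(10,2): clear
  edge (10,2)–(2,11): clear
  midpoint (25/2,31/2) outside
  → clear
Obstacle 3 [(15,3) (19,3) (23,11)]:
  edge (15,3)–(19,3): clear
  edge (19,3)–(23,11): clear
  edge (23,11)–(15,3): clear
  midpoint (25/2,31/2) outside
  → clear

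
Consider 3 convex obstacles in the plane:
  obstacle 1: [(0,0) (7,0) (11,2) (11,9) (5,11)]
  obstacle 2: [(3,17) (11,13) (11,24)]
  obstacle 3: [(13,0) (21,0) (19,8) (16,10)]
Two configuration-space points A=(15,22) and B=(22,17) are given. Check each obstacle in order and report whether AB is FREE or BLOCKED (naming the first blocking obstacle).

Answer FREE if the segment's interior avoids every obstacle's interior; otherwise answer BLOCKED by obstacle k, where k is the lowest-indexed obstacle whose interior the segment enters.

FREE

Obstacle 1 [(0,0) (7,0) (11,2) (11,9) (5,11)]:
  edge (0,0)–(7,0): clear
  edge (7,0)–(11,2): clear
  edge (11,2)–(11,9): clear
  edge (11,9)–(5,11): clear
  edge (5,11)–(0,0): clear
  midpoint (37/2,39/2) outside
  → clear
Obstacle 2 [(3,17) (11,13) (11,24)]:
  edge (3,17)–(11,13): clear
  edge (11,13)–(11,24): clear
  edge (11,24)–(3,17): clear
  midpoint (37/2,39/2) outside
  → clear
Obstacle 3 [(13,0) (21,0) (19,8) (16,10)]:
  edge (13,0)–(21,0): clear
  edge (21,0)–(19,8): clear
  edge (19,8)–(16,10): clear
  edge (16,10)–(13,0): clear
  midpoint (37/2,39/2) outside
  → clear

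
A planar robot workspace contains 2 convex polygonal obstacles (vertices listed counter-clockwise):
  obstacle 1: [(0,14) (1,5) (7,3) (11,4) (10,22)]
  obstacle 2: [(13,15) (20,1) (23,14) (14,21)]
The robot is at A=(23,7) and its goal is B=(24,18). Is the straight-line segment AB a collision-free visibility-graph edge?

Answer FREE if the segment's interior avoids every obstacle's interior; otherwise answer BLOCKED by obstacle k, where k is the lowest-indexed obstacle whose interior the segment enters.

FREE

Obstacle 1 [(0,14) (1,5) (7,3) (11,4) (10,22)]:
  edge (0,14)–(1,5): clear
  edge (1,5)–(7,3): clear
  edge (7,3)–(11,4): clear
  edge (11,4)–(10,22): clear
  edge (10,22)–(0,14): clear
  midpoint (47/2,25/2) outside
  → clear
Obstacle 2 [(13,15) (20,1) (23,14) (14,21)]:
  edge (13,15)–(20,1): clear
  edge (20,1)–(23,14): clear
  edge (23,14)–(14,21): clear
  edge (14,21)–(13,15): clear
  midpoint (47/2,25/2) outside
  → clear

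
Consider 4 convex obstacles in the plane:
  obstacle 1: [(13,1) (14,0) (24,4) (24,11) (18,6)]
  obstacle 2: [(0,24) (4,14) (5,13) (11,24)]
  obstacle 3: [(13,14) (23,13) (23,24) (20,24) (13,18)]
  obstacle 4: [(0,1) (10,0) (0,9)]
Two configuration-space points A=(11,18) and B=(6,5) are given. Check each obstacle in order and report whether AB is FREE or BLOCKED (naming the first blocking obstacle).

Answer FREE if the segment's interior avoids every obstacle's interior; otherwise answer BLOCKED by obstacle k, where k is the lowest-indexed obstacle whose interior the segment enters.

FREE

Obstacle 1 [(13,1) (14,0) (24,4) (24,11) (18,6)]:
  edge (13,1)–(14,0): clear
  edge (14,0)–(24,4): clear
  edge (24,4)–(24,11): clear
  edge (24,11)–(18,6): clear
  edge (18,6)–(13,1): clear
  midpoint (17/2,23/2) outside
  → clear
Obstacle 2 [(0,24) (4,14) (5,13) (11,24)]:
  edge (0,24)–(4,14): clear
  edge (4,14)–(5,13): clear
  edge (5,13)–(11,24): clear
  edge (11,24)–(0,24): clear
  midpoint (17/2,23/2) outside
  → clear
Obstacle 3 [(13,14) (23,13) (23,24) (20,24) (13,18)]:
  edge (13,14)–(23,13): clear
  edge (23,13)–(23,24): clear
  edge (23,24)–(20,24): clear
  edge (20,24)–(13,18): clear
  edge (13,18)–(13,14): clear
  midpoint (17/2,23/2) outside
  → clear
Obstacle 4 [(0,1) (10,0) (0,9)]:
  edge (0,1)–(10,0): clear
  edge (10,0)–(0,9): clear
  edge (0,9)–(0,1): clear
  midpoint (17/2,23/2) outside
  → clear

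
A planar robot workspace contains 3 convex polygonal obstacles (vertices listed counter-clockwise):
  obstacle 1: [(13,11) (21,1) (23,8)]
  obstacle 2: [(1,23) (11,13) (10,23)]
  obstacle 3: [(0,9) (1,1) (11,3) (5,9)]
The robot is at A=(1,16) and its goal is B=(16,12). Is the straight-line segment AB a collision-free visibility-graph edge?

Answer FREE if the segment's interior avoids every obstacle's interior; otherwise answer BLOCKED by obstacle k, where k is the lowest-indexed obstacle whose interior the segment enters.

Obstacle 1 [(13,11) (21,1) (23,8)]:
  edge (13,11)–(21,1): clear
  edge (21,1)–(23,8): clear
  edge (23,8)–(13,11): clear
  midpoint (17/2,14) outside
  → clear
Obstacle 2 [(1,23) (11,13) (10,23)]:
  edge (1,23)–(11,13): crosses AB
  edge (11,13)–(10,23): crosses AB
  edge (10,23)–(1,23): clear
  → BLOCKED
Obstacle 3 [(0,9) (1,1) (11,3) (5,9)]:
  edge (0,9)–(1,1): clear
  edge (1,1)–(11,3): clear
  edge (11,3)–(5,9): clear
  edge (5,9)–(0,9): clear
  midpoint (17/2,14) outside
  → clear

BLOCKED by obstacle 2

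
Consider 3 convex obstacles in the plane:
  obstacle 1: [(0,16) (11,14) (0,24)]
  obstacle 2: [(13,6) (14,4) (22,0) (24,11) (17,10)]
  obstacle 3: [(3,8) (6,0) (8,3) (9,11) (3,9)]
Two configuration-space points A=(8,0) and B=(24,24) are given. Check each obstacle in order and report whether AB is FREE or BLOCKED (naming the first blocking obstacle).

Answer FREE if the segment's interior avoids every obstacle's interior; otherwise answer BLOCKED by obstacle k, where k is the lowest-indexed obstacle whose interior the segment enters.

Obstacle 1 [(0,16) (11,14) (0,24)]:
  edge (0,16)–(11,14): clear
  edge (11,14)–(0,24): clear
  edge (0,24)–(0,16): clear
  midpoint (16,12) outside
  → clear
Obstacle 2 [(13,6) (14,4) (22,0) (24,11) (17,10)]:
  edge (13,6)–(14,4): clear
  edge (14,4)–(22,0): clear
  edge (22,0)–(24,11): clear
  edge (24,11)–(17,10): clear
  edge (17,10)–(13,6): clear
  midpoint (16,12) outside
  → clear
Obstacle 3 [(3,8) (6,0) (8,3) (9,11) (3,9)]:
  edge (3,8)–(6,0): clear
  edge (6,0)–(8,3): clear
  edge (8,3)–(9,11): clear
  edge (9,11)–(3,9): clear
  edge (3,9)–(3,8): clear
  midpoint (16,12) outside
  → clear

FREE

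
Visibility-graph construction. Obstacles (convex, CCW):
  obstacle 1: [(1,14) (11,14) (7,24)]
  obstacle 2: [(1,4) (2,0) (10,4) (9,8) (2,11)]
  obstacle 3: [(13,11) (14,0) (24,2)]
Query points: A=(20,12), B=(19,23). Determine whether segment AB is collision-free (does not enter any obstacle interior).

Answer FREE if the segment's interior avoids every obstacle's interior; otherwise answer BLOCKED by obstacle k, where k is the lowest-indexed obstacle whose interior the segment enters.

Obstacle 1 [(1,14) (11,14) (7,24)]:
  edge (1,14)–(11,14): clear
  edge (11,14)–(7,24): clear
  edge (7,24)–(1,14): clear
  midpoint (39/2,35/2) outside
  → clear
Obstacle 2 [(1,4) (2,0) (10,4) (9,8) (2,11)]:
  edge (1,4)–(2,0): clear
  edge (2,0)–(10,4): clear
  edge (10,4)–(9,8): clear
  edge (9,8)–(2,11): clear
  edge (2,11)–(1,4): clear
  midpoint (39/2,35/2) outside
  → clear
Obstacle 3 [(13,11) (14,0) (24,2)]:
  edge (13,11)–(14,0): clear
  edge (14,0)–(24,2): clear
  edge (24,2)–(13,11): clear
  midpoint (39/2,35/2) outside
  → clear

FREE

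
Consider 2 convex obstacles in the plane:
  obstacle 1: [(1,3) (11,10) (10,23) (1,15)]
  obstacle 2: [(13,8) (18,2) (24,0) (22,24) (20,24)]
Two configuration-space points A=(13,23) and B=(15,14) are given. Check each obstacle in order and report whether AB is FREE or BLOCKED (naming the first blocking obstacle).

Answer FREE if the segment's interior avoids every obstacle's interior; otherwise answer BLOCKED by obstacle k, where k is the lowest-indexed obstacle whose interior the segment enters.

Obstacle 1 [(1,3) (11,10) (10,23) (1,15)]:
  edge (1,3)–(11,10): clear
  edge (11,10)–(10,23): clear
  edge (10,23)–(1,15): clear
  edge (1,15)–(1,3): clear
  midpoint (14,37/2) outside
  → clear
Obstacle 2 [(13,8) (18,2) (24,0) (22,24) (20,24)]:
  edge (13,8)–(18,2): clear
  edge (18,2)–(24,0): clear
  edge (24,0)–(22,24): clear
  edge (22,24)–(20,24): clear
  edge (20,24)–(13,8): clear
  midpoint (14,37/2) outside
  → clear

FREE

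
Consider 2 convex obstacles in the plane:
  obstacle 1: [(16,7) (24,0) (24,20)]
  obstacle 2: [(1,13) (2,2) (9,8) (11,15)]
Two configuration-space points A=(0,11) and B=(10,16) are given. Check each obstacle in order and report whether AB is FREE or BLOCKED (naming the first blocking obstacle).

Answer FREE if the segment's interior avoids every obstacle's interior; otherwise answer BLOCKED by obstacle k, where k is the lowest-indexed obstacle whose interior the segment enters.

BLOCKED by obstacle 2

Obstacle 1 [(16,7) (24,0) (24,20)]:
  edge (16,7)–(24,0): clear
  edge (24,0)–(24,20): clear
  edge (24,20)–(16,7): clear
  midpoint (5,27/2) outside
  → clear
Obstacle 2 [(1,13) (2,2) (9,8) (11,15)]:
  edge (1,13)–(2,2): crosses AB
  edge (2,2)–(9,8): clear
  edge (9,8)–(11,15): clear
  edge (11,15)–(1,13): crosses AB
  → BLOCKED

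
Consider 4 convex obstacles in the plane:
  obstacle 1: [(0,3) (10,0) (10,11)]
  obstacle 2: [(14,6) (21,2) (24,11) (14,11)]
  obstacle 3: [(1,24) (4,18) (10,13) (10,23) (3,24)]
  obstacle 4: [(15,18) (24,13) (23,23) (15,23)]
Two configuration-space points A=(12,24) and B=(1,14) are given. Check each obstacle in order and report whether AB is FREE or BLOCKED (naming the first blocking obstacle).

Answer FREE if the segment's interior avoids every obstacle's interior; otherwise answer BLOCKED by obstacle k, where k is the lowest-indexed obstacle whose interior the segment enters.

BLOCKED by obstacle 3

Obstacle 1 [(0,3) (10,0) (10,11)]:
  edge (0,3)–(10,0): clear
  edge (10,0)–(10,11): clear
  edge (10,11)–(0,3): clear
  midpoint (13/2,19) outside
  → clear
Obstacle 2 [(14,6) (21,2) (24,11) (14,11)]:
  edge (14,6)–(21,2): clear
  edge (21,2)–(24,11): clear
  edge (24,11)–(14,11): clear
  edge (14,11)–(14,6): clear
  midpoint (13/2,19) outside
  → clear
Obstacle 3 [(1,24) (4,18) (10,13) (10,23) (3,24)]:
  edge (1,24)–(4,18): clear
  edge (4,18)–(10,13): crosses AB
  edge (10,13)–(10,23): crosses AB
  edge (10,23)–(3,24): clear
  edge (3,24)–(1,24): clear
  → BLOCKED
Obstacle 4 [(15,18) (24,13) (23,23) (15,23)]:
  edge (15,18)–(24,13): clear
  edge (24,13)–(23,23): clear
  edge (23,23)–(15,23): clear
  edge (15,23)–(15,18): clear
  midpoint (13/2,19) outside
  → clear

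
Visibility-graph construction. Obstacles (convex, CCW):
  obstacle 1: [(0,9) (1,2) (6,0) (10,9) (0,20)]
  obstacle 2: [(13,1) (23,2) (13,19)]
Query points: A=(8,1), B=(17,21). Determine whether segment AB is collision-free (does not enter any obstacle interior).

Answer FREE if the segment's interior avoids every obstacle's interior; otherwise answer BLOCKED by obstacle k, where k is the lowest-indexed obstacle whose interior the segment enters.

Obstacle 1 [(0,9) (1,2) (6,0) (10,9) (0,20)]:
  edge (0,9)–(1,2): clear
  edge (1,2)–(6,0): clear
  edge (6,0)–(10,9): clear
  edge (10,9)–(0,20): clear
  edge (0,20)–(0,9): clear
  midpoint (25/2,11) outside
  → clear
Obstacle 2 [(13,1) (23,2) (13,19)]:
  edge (13,1)–(23,2): clear
  edge (23,2)–(13,19): crosses AB
  edge (13,19)–(13,1): crosses AB
  → BLOCKED

BLOCKED by obstacle 2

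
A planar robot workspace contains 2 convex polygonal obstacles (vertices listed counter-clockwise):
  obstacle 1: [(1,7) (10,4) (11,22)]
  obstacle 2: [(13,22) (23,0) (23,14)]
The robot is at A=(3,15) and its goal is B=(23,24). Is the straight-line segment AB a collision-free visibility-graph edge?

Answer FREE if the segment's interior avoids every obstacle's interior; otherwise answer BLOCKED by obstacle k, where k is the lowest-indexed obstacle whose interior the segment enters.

BLOCKED by obstacle 1

Obstacle 1 [(1,7) (10,4) (11,22)]:
  edge (1,7)–(10,4): clear
  edge (10,4)–(11,22): crosses AB
  edge (11,22)–(1,7): crosses AB
  → BLOCKED
Obstacle 2 [(13,22) (23,0) (23,14)]:
  edge (13,22)–(23,0): crosses AB
  edge (23,0)–(23,14): clear
  edge (23,14)–(13,22): crosses AB
  → BLOCKED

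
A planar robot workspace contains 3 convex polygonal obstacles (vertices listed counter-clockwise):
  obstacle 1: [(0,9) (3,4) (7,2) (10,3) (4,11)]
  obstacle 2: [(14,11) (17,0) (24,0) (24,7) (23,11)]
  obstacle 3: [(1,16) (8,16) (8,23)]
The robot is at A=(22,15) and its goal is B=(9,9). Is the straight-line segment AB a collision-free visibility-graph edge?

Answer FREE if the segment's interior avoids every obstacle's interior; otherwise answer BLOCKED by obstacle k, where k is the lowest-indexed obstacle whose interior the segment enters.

Obstacle 1 [(0,9) (3,4) (7,2) (10,3) (4,11)]:
  edge (0,9)–(3,4): clear
  edge (3,4)–(7,2): clear
  edge (7,2)–(10,3): clear
  edge (10,3)–(4,11): clear
  edge (4,11)–(0,9): clear
  midpoint (31/2,12) outside
  → clear
Obstacle 2 [(14,11) (17,0) (24,0) (24,7) (23,11)]:
  edge (14,11)–(17,0): clear
  edge (17,0)–(24,0): clear
  edge (24,0)–(24,7): clear
  edge (24,7)–(23,11): clear
  edge (23,11)–(14,11): clear
  midpoint (31/2,12) outside
  → clear
Obstacle 3 [(1,16) (8,16) (8,23)]:
  edge (1,16)–(8,16): clear
  edge (8,16)–(8,23): clear
  edge (8,23)–(1,16): clear
  midpoint (31/2,12) outside
  → clear

FREE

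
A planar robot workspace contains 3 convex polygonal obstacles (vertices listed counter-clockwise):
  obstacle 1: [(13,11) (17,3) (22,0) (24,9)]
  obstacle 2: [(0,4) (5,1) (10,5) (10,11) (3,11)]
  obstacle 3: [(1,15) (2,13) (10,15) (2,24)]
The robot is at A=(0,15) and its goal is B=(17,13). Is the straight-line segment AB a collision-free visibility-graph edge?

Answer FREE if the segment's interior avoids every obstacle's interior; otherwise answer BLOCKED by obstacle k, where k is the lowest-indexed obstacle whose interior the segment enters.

BLOCKED by obstacle 3

Obstacle 1 [(13,11) (17,3) (22,0) (24,9)]:
  edge (13,11)–(17,3): clear
  edge (17,3)–(22,0): clear
  edge (22,0)–(24,9): clear
  edge (24,9)–(13,11): clear
  midpoint (17/2,14) outside
  → clear
Obstacle 2 [(0,4) (5,1) (10,5) (10,11) (3,11)]:
  edge (0,4)–(5,1): clear
  edge (5,1)–(10,5): clear
  edge (10,5)–(10,11): clear
  edge (10,11)–(3,11): clear
  edge (3,11)–(0,4): clear
  midpoint (17/2,14) outside
  → clear
Obstacle 3 [(1,15) (2,13) (10,15) (2,24)]:
  edge (1,15)–(2,13): crosses AB
  edge (2,13)–(10,15): crosses AB
  edge (10,15)–(2,24): clear
  edge (2,24)–(1,15): clear
  → BLOCKED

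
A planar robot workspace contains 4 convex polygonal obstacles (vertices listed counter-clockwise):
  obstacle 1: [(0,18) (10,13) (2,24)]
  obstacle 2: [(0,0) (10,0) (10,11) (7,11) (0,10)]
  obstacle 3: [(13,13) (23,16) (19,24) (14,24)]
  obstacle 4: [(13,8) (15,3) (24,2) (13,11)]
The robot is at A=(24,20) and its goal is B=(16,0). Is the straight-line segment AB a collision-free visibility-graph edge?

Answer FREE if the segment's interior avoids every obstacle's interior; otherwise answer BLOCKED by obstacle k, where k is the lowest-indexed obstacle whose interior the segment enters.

BLOCKED by obstacle 3

Obstacle 1 [(0,18) (10,13) (2,24)]:
  edge (0,18)–(10,13): clear
  edge (10,13)–(2,24): clear
  edge (2,24)–(0,18): clear
  midpoint (20,10) outside
  → clear
Obstacle 2 [(0,0) (10,0) (10,11) (7,11) (0,10)]:
  edge (0,0)–(10,0): clear
  edge (10,0)–(10,11): clear
  edge (10,11)–(7,11): clear
  edge (7,11)–(0,10): clear
  edge (0,10)–(0,0): clear
  midpoint (20,10) outside
  → clear
Obstacle 3 [(13,13) (23,16) (19,24) (14,24)]:
  edge (13,13)–(23,16): crosses AB
  edge (23,16)–(19,24): crosses AB
  edge (19,24)–(14,24): clear
  edge (14,24)–(13,13): clear
  → BLOCKED
Obstacle 4 [(13,8) (15,3) (24,2) (13,11)]:
  edge (13,8)–(15,3): clear
  edge (15,3)–(24,2): crosses AB
  edge (24,2)–(13,11): crosses AB
  edge (13,11)–(13,8): clear
  → BLOCKED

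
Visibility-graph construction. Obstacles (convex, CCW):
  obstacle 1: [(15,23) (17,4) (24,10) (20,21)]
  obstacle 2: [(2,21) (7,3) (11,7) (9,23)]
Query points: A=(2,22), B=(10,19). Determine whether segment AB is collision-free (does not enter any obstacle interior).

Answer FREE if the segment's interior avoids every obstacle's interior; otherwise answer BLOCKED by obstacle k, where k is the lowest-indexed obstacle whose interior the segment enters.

Obstacle 1 [(15,23) (17,4) (24,10) (20,21)]:
  edge (15,23)–(17,4): clear
  edge (17,4)–(24,10): clear
  edge (24,10)–(20,21): clear
  edge (20,21)–(15,23): clear
  midpoint (6,41/2) outside
  → clear
Obstacle 2 [(2,21) (7,3) (11,7) (9,23)]:
  edge (2,21)–(7,3): clear
  edge (7,3)–(11,7): clear
  edge (11,7)–(9,23): crosses AB
  edge (9,23)–(2,21): crosses AB
  → BLOCKED

BLOCKED by obstacle 2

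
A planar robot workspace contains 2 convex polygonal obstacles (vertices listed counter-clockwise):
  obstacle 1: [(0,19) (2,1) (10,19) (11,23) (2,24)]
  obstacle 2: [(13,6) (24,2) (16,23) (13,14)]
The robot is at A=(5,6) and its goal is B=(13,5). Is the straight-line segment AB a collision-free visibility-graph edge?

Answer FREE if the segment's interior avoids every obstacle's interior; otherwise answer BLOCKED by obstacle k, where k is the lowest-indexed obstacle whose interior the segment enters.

Obstacle 1 [(0,19) (2,1) (10,19) (11,23) (2,24)]:
  edge (0,19)–(2,1): clear
  edge (2,1)–(10,19): clear
  edge (10,19)–(11,23): clear
  edge (11,23)–(2,24): clear
  edge (2,24)–(0,19): clear
  midpoint (9,11/2) outside
  → clear
Obstacle 2 [(13,6) (24,2) (16,23) (13,14)]:
  edge (13,6)–(24,2): clear
  edge (24,2)–(16,23): clear
  edge (16,23)–(13,14): clear
  edge (13,14)–(13,6): clear
  midpoint (9,11/2) outside
  → clear

FREE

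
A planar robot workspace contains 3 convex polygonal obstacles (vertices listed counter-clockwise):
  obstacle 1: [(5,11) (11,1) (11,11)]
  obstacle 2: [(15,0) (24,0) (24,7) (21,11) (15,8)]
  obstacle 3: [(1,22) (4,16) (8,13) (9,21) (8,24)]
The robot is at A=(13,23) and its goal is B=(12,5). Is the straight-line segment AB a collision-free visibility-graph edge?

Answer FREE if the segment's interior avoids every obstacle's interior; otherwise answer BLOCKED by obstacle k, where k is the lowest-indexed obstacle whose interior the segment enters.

Obstacle 1 [(5,11) (11,1) (11,11)]:
  edge (5,11)–(11,1): clear
  edge (11,1)–(11,11): clear
  edge (11,11)–(5,11): clear
  midpoint (25/2,14) outside
  → clear
Obstacle 2 [(15,0) (24,0) (24,7) (21,11) (15,8)]:
  edge (15,0)–(24,0): clear
  edge (24,0)–(24,7): clear
  edge (24,7)–(21,11): clear
  edge (21,11)–(15,8): clear
  edge (15,8)–(15,0): clear
  midpoint (25/2,14) outside
  → clear
Obstacle 3 [(1,22) (4,16) (8,13) (9,21) (8,24)]:
  edge (1,22)–(4,16): clear
  edge (4,16)–(8,13): clear
  edge (8,13)–(9,21): clear
  edge (9,21)–(8,24): clear
  edge (8,24)–(1,22): clear
  midpoint (25/2,14) outside
  → clear

FREE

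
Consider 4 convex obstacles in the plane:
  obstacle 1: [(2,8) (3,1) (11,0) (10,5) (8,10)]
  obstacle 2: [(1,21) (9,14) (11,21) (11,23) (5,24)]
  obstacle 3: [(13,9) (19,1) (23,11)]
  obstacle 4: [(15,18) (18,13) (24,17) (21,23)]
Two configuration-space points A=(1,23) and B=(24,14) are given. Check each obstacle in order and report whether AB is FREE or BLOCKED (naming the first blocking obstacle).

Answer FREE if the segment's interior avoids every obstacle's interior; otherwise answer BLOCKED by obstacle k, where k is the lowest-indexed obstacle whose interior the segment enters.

BLOCKED by obstacle 2

Obstacle 1 [(2,8) (3,1) (11,0) (10,5) (8,10)]:
  edge (2,8)–(3,1): clear
  edge (3,1)–(11,0): clear
  edge (11,0)–(10,5): clear
  edge (10,5)–(8,10): clear
  edge (8,10)–(2,8): clear
  midpoint (25/2,37/2) outside
  → clear
Obstacle 2 [(1,21) (9,14) (11,21) (11,23) (5,24)]:
  edge (1,21)–(9,14): clear
  edge (9,14)–(11,21): crosses AB
  edge (11,21)–(11,23): clear
  edge (11,23)–(5,24): clear
  edge (5,24)–(1,21): crosses AB
  → BLOCKED
Obstacle 3 [(13,9) (19,1) (23,11)]:
  edge (13,9)–(19,1): clear
  edge (19,1)–(23,11): clear
  edge (23,11)–(13,9): clear
  midpoint (25/2,37/2) outside
  → clear
Obstacle 4 [(15,18) (18,13) (24,17) (21,23)]:
  edge (15,18)–(18,13): crosses AB
  edge (18,13)–(24,17): crosses AB
  edge (24,17)–(21,23): clear
  edge (21,23)–(15,18): clear
  → BLOCKED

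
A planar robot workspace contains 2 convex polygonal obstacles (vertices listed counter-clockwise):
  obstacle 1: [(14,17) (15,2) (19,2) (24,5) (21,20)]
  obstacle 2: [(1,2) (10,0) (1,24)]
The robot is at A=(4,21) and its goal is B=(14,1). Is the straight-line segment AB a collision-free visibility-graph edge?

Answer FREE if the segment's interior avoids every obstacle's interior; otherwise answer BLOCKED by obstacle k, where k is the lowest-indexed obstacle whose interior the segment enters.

Obstacle 1 [(14,17) (15,2) (19,2) (24,5) (21,20)]:
  edge (14,17)–(15,2): clear
  edge (15,2)–(19,2): clear
  edge (19,2)–(24,5): clear
  edge (24,5)–(21,20): clear
  edge (21,20)–(14,17): clear
  midpoint (9,11) outside
  → clear
Obstacle 2 [(1,2) (10,0) (1,24)]:
  edge (1,2)–(10,0): clear
  edge (10,0)–(1,24): clear
  edge (1,24)–(1,2): clear
  midpoint (9,11) outside
  → clear

FREE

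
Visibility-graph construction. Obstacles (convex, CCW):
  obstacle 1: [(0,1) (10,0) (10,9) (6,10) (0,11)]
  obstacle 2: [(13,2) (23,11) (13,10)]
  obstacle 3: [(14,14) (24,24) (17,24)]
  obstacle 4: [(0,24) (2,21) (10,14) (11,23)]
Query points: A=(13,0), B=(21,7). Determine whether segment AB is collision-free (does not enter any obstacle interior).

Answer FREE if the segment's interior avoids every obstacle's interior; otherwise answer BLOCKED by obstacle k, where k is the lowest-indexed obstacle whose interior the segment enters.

Obstacle 1 [(0,1) (10,0) (10,9) (6,10) (0,11)]:
  edge (0,1)–(10,0): clear
  edge (10,0)–(10,9): clear
  edge (10,9)–(6,10): clear
  edge (6,10)–(0,11): clear
  edge (0,11)–(0,1): clear
  midpoint (17,7/2) outside
  → clear
Obstacle 2 [(13,2) (23,11) (13,10)]:
  edge (13,2)–(23,11): clear
  edge (23,11)–(13,10): clear
  edge (13,10)–(13,2): clear
  midpoint (17,7/2) outside
  → clear
Obstacle 3 [(14,14) (24,24) (17,24)]:
  edge (14,14)–(24,24): clear
  edge (24,24)–(17,24): clear
  edge (17,24)–(14,14): clear
  midpoint (17,7/2) outside
  → clear
Obstacle 4 [(0,24) (2,21) (10,14) (11,23)]:
  edge (0,24)–(2,21): clear
  edge (2,21)–(10,14): clear
  edge (10,14)–(11,23): clear
  edge (11,23)–(0,24): clear
  midpoint (17,7/2) outside
  → clear

FREE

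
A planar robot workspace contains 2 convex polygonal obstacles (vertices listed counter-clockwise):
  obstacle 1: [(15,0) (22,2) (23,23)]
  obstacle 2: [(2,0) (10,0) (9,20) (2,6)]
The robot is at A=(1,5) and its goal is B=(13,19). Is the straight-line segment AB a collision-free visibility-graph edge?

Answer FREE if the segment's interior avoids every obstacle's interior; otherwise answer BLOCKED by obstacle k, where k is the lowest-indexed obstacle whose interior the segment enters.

BLOCKED by obstacle 2

Obstacle 1 [(15,0) (22,2) (23,23)]:
  edge (15,0)–(22,2): clear
  edge (22,2)–(23,23): clear
  edge (23,23)–(15,0): clear
  midpoint (7,12) outside
  → clear
Obstacle 2 [(2,0) (10,0) (9,20) (2,6)]:
  edge (2,0)–(10,0): clear
  edge (10,0)–(9,20): crosses AB
  edge (9,20)–(2,6): crosses AB
  edge (2,6)–(2,0): clear
  → BLOCKED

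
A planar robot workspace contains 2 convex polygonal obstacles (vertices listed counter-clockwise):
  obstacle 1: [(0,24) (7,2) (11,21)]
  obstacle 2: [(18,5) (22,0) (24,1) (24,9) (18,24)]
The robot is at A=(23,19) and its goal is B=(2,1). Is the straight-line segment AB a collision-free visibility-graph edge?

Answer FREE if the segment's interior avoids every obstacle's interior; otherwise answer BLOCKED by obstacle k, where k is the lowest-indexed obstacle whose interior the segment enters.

BLOCKED by obstacle 1

Obstacle 1 [(0,24) (7,2) (11,21)]:
  edge (0,24)–(7,2): crosses AB
  edge (7,2)–(11,21): crosses AB
  edge (11,21)–(0,24): clear
  → BLOCKED
Obstacle 2 [(18,5) (22,0) (24,1) (24,9) (18,24)]:
  edge (18,5)–(22,0): clear
  edge (22,0)–(24,1): clear
  edge (24,1)–(24,9): clear
  edge (24,9)–(18,24): crosses AB
  edge (18,24)–(18,5): crosses AB
  → BLOCKED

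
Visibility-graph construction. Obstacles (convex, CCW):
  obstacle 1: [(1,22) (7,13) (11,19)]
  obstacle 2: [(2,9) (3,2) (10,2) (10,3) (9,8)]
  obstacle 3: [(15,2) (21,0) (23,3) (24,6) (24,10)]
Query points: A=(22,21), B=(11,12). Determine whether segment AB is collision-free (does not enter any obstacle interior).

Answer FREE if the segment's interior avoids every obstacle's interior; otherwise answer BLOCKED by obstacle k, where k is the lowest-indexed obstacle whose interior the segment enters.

FREE

Obstacle 1 [(1,22) (7,13) (11,19)]:
  edge (1,22)–(7,13): clear
  edge (7,13)–(11,19): clear
  edge (11,19)–(1,22): clear
  midpoint (33/2,33/2) outside
  → clear
Obstacle 2 [(2,9) (3,2) (10,2) (10,3) (9,8)]:
  edge (2,9)–(3,2): clear
  edge (3,2)–(10,2): clear
  edge (10,2)–(10,3): clear
  edge (10,3)–(9,8): clear
  edge (9,8)–(2,9): clear
  midpoint (33/2,33/2) outside
  → clear
Obstacle 3 [(15,2) (21,0) (23,3) (24,6) (24,10)]:
  edge (15,2)–(21,0): clear
  edge (21,0)–(23,3): clear
  edge (23,3)–(24,6): clear
  edge (24,6)–(24,10): clear
  edge (24,10)–(15,2): clear
  midpoint (33/2,33/2) outside
  → clear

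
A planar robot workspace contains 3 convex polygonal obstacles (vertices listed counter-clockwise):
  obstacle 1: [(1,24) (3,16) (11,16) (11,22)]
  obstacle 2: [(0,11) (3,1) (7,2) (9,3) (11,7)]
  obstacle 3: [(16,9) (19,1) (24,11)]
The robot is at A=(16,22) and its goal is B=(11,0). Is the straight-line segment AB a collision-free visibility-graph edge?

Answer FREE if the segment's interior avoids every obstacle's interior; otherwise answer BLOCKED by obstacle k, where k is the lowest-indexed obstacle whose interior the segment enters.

Obstacle 1 [(1,24) (3,16) (11,16) (11,22)]:
  edge (1,24)–(3,16): clear
  edge (3,16)–(11,16): clear
  edge (11,16)–(11,22): clear
  edge (11,22)–(1,24): clear
  midpoint (27/2,11) outside
  → clear
Obstacle 2 [(0,11) (3,1) (7,2) (9,3) (11,7)]:
  edge (0,11)–(3,1): clear
  edge (3,1)–(7,2): clear
  edge (7,2)–(9,3): clear
  edge (9,3)–(11,7): clear
  edge (11,7)–(0,11): clear
  midpoint (27/2,11) outside
  → clear
Obstacle 3 [(16,9) (19,1) (24,11)]:
  edge (16,9)–(19,1): clear
  edge (19,1)–(24,11): clear
  edge (24,11)–(16,9): clear
  midpoint (27/2,11) outside
  → clear

FREE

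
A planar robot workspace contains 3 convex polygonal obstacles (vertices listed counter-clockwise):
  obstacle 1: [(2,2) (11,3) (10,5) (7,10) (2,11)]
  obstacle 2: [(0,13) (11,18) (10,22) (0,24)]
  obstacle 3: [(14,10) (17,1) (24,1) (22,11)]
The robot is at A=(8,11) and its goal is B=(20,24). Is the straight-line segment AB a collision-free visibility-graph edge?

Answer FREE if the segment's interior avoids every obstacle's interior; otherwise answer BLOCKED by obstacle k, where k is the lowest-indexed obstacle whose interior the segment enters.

Obstacle 1 [(2,2) (11,3) (10,5) (7,10) (2,11)]:
  edge (2,2)–(11,3): clear
  edge (11,3)–(10,5): clear
  edge (10,5)–(7,10): clear
  edge (7,10)–(2,11): clear
  edge (2,11)–(2,2): clear
  midpoint (14,35/2) outside
  → clear
Obstacle 2 [(0,13) (11,18) (10,22) (0,24)]:
  edge (0,13)–(11,18): clear
  edge (11,18)–(10,22): clear
  edge (10,22)–(0,24): clear
  edge (0,24)–(0,13): clear
  midpoint (14,35/2) outside
  → clear
Obstacle 3 [(14,10) (17,1) (24,1) (22,11)]:
  edge (14,10)–(17,1): clear
  edge (17,1)–(24,1): clear
  edge (24,1)–(22,11): clear
  edge (22,11)–(14,10): clear
  midpoint (14,35/2) outside
  → clear

FREE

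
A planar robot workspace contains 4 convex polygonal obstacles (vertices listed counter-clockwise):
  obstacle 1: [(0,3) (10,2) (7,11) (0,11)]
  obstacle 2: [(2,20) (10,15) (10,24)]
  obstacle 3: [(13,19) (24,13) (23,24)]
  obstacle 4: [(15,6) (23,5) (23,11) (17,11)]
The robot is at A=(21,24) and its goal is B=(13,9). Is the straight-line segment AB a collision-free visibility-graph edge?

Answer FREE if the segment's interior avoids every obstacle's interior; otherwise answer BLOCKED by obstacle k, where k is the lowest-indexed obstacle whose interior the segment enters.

Obstacle 1 [(0,3) (10,2) (7,11) (0,11)]:
  edge (0,3)–(10,2): clear
  edge (10,2)–(7,11): clear
  edge (7,11)–(0,11): clear
  edge (0,11)–(0,3): clear
  midpoint (17,33/2) outside
  → clear
Obstacle 2 [(2,20) (10,15) (10,24)]:
  edge (2,20)–(10,15): clear
  edge (10,15)–(10,24): clear
  edge (10,24)–(2,20): clear
  midpoint (17,33/2) outside
  → clear
Obstacle 3 [(13,19) (24,13) (23,24)]:
  edge (13,19)–(24,13): crosses AB
  edge (24,13)–(23,24): clear
  edge (23,24)–(13,19): crosses AB
  → BLOCKED
Obstacle 4 [(15,6) (23,5) (23,11) (17,11)]:
  edge (15,6)–(23,5): clear
  edge (23,5)–(23,11): clear
  edge (23,11)–(17,11): clear
  edge (17,11)–(15,6): clear
  midpoint (17,33/2) outside
  → clear

BLOCKED by obstacle 3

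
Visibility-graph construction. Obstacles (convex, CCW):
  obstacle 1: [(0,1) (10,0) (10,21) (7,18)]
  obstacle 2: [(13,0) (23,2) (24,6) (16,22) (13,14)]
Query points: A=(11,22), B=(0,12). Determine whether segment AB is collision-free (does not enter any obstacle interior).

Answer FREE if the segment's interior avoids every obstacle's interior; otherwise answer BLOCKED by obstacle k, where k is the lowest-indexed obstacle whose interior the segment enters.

FREE

Obstacle 1 [(0,1) (10,0) (10,21) (7,18)]:
  edge (0,1)–(10,0): clear
  edge (10,0)–(10,21): clear
  edge (10,21)–(7,18): clear
  edge (7,18)–(0,1): clear
  midpoint (11/2,17) outside
  → clear
Obstacle 2 [(13,0) (23,2) (24,6) (16,22) (13,14)]:
  edge (13,0)–(23,2): clear
  edge (23,2)–(24,6): clear
  edge (24,6)–(16,22): clear
  edge (16,22)–(13,14): clear
  edge (13,14)–(13,0): clear
  midpoint (11/2,17) outside
  → clear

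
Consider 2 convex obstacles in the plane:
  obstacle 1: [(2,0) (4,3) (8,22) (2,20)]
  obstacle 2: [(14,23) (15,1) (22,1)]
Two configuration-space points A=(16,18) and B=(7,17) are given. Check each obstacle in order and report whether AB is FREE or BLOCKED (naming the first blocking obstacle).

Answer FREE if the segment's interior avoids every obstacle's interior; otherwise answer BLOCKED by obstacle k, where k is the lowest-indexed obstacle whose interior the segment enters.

Obstacle 1 [(2,0) (4,3) (8,22) (2,20)]:
  edge (2,0)–(4,3): clear
  edge (4,3)–(8,22): clear
  edge (8,22)–(2,20): clear
  edge (2,20)–(2,0): clear
  midpoint (23/2,35/2) outside
  → clear
Obstacle 2 [(14,23) (15,1) (22,1)]:
  edge (14,23)–(15,1): crosses AB
  edge (15,1)–(22,1): clear
  edge (22,1)–(14,23): crosses AB
  → BLOCKED

BLOCKED by obstacle 2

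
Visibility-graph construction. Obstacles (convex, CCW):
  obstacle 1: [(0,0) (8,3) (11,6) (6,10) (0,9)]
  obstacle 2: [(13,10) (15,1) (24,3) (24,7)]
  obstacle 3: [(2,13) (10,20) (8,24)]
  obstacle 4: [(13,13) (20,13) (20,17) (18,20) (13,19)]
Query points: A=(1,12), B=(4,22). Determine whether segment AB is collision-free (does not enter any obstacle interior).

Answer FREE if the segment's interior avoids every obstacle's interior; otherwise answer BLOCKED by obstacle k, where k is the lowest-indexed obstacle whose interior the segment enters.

FREE

Obstacle 1 [(0,0) (8,3) (11,6) (6,10) (0,9)]:
  edge (0,0)–(8,3): clear
  edge (8,3)–(11,6): clear
  edge (11,6)–(6,10): clear
  edge (6,10)–(0,9): clear
  edge (0,9)–(0,0): clear
  midpoint (5/2,17) outside
  → clear
Obstacle 2 [(13,10) (15,1) (24,3) (24,7)]:
  edge (13,10)–(15,1): clear
  edge (15,1)–(24,3): clear
  edge (24,3)–(24,7): clear
  edge (24,7)–(13,10): clear
  midpoint (5/2,17) outside
  → clear
Obstacle 3 [(2,13) (10,20) (8,24)]:
  edge (2,13)–(10,20): clear
  edge (10,20)–(8,24): clear
  edge (8,24)–(2,13): clear
  midpoint (5/2,17) outside
  → clear
Obstacle 4 [(13,13) (20,13) (20,17) (18,20) (13,19)]:
  edge (13,13)–(20,13): clear
  edge (20,13)–(20,17): clear
  edge (20,17)–(18,20): clear
  edge (18,20)–(13,19): clear
  edge (13,19)–(13,13): clear
  midpoint (5/2,17) outside
  → clear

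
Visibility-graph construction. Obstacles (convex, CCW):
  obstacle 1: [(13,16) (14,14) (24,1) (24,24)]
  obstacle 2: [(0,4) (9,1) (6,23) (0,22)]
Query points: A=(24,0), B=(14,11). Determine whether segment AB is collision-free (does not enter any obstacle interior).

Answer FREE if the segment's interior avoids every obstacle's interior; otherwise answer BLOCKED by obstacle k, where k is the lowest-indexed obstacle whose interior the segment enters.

FREE

Obstacle 1 [(13,16) (14,14) (24,1) (24,24)]:
  edge (13,16)–(14,14): clear
  edge (14,14)–(24,1): clear
  edge (24,1)–(24,24): clear
  edge (24,24)–(13,16): clear
  midpoint (19,11/2) outside
  → clear
Obstacle 2 [(0,4) (9,1) (6,23) (0,22)]:
  edge (0,4)–(9,1): clear
  edge (9,1)–(6,23): clear
  edge (6,23)–(0,22): clear
  edge (0,22)–(0,4): clear
  midpoint (19,11/2) outside
  → clear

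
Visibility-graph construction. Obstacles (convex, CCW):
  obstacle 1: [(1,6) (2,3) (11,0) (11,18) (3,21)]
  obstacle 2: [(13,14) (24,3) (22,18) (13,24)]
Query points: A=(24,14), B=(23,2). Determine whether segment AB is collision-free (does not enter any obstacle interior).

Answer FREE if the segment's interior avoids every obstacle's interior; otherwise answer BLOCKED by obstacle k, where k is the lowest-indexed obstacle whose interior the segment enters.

Obstacle 1 [(1,6) (2,3) (11,0) (11,18) (3,21)]:
  edge (1,6)–(2,3): clear
  edge (2,3)–(11,0): clear
  edge (11,0)–(11,18): clear
  edge (11,18)–(3,21): clear
  edge (3,21)–(1,6): clear
  midpoint (47/2,8) outside
  → clear
Obstacle 2 [(13,14) (24,3) (22,18) (13,24)]:
  edge (13,14)–(24,3): crosses AB
  edge (24,3)–(22,18): crosses AB
  edge (22,18)–(13,24): clear
  edge (13,24)–(13,14): clear
  → BLOCKED

BLOCKED by obstacle 2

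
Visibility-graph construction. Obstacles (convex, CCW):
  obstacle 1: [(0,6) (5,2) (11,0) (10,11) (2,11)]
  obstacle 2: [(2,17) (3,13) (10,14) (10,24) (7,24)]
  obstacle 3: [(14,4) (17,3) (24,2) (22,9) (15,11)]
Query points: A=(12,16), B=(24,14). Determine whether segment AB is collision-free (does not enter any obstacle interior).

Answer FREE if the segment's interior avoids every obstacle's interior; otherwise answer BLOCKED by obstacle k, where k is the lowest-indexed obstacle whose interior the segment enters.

FREE

Obstacle 1 [(0,6) (5,2) (11,0) (10,11) (2,11)]:
  edge (0,6)–(5,2): clear
  edge (5,2)–(11,0): clear
  edge (11,0)–(10,11): clear
  edge (10,11)–(2,11): clear
  edge (2,11)–(0,6): clear
  midpoint (18,15) outside
  → clear
Obstacle 2 [(2,17) (3,13) (10,14) (10,24) (7,24)]:
  edge (2,17)–(3,13): clear
  edge (3,13)–(10,14): clear
  edge (10,14)–(10,24): clear
  edge (10,24)–(7,24): clear
  edge (7,24)–(2,17): clear
  midpoint (18,15) outside
  → clear
Obstacle 3 [(14,4) (17,3) (24,2) (22,9) (15,11)]:
  edge (14,4)–(17,3): clear
  edge (17,3)–(24,2): clear
  edge (24,2)–(22,9): clear
  edge (22,9)–(15,11): clear
  edge (15,11)–(14,4): clear
  midpoint (18,15) outside
  → clear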